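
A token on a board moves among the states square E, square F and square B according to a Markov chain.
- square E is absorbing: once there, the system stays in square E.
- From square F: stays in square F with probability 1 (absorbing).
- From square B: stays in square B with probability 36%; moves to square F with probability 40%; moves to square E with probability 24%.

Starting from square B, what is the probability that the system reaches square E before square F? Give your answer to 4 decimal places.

0.3750

Let h(s) be the probability of absorption at square E starting from transient state s. Then h(square E) = 1 and h(square F) = 0. By first-step analysis:
h(square B) = 0.24·1 + 0.4·0 + 0.36·h(square B)
Solving: h(square B) = 0.3750.
Starting from square B, the probability is 0.3750.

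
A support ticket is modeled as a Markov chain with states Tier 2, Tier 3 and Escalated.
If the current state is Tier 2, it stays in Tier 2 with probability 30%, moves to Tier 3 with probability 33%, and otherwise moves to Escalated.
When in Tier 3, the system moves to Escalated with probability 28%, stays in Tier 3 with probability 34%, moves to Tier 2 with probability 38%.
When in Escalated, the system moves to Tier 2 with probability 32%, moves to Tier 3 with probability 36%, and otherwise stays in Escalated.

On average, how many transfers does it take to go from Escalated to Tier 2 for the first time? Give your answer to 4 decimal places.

Let t(s) be the expected number of transfers to first reach Tier 2 from state s, with t(Tier 2) = 0. Conditioning on the first transfer:
t(Tier 3) = 1 + 0.34·t(Tier 3) + 0.28·t(Escalated)
t(Escalated) = 1 + 0.36·t(Tier 3) + 0.32·t(Escalated)
Solving: t(Tier 3) = 2.7586, t(Escalated) = 2.9310.
Expected transfers from Escalated to Tier 2: 2.9310.

2.9310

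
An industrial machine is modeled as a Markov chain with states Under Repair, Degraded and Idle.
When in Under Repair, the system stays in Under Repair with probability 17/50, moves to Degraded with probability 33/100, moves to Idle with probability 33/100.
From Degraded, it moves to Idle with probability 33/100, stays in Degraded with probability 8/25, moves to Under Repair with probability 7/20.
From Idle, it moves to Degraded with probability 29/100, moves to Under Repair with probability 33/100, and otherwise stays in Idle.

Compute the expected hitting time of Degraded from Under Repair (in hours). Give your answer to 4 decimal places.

Let t(s) be the expected number of hours to first reach Degraded from state s, with t(Degraded) = 0. Conditioning on the first hour:
t(Under Repair) = 1 + 0.34·t(Under Repair) + 0.33·t(Idle)
t(Idle) = 1 + 0.33·t(Under Repair) + 0.38·t(Idle)
Solving: t(Under Repair) = 3.1635, t(Idle) = 3.2967.
Expected hours from Under Repair to Degraded: 3.1635.

3.1635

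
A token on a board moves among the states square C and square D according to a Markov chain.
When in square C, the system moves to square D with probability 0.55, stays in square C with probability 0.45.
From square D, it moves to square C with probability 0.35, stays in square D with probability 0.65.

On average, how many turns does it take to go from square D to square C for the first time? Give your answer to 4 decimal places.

2.8571

Let t(s) be the expected number of turns to first reach square C from state s, with t(square C) = 0. Conditioning on the first turn:
t(square D) = 1 + 0.65·t(square D)
Solving: t(square D) = 2.8571.
Expected turns from square D to square C: 2.8571.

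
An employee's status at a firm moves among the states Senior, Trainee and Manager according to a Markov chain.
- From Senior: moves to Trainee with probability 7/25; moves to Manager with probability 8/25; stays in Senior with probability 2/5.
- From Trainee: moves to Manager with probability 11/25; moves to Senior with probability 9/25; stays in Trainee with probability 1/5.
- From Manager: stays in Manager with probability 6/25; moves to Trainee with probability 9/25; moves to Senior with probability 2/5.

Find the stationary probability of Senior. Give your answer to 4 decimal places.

0.3887

Let the stationary distribution be π with π = πP and π_1 + π_2 + π_3 = 1.
π_1 = 0.4·π_1 + 0.36·π_2 + 0.4·π_3
π_2 = 0.28·π_1 + 0.2·π_2 + 0.36·π_3
Solving with the normalization constraint gives π = (0.3887, 0.2835, 0.3278).
So the stationary probability of Senior is 0.3887.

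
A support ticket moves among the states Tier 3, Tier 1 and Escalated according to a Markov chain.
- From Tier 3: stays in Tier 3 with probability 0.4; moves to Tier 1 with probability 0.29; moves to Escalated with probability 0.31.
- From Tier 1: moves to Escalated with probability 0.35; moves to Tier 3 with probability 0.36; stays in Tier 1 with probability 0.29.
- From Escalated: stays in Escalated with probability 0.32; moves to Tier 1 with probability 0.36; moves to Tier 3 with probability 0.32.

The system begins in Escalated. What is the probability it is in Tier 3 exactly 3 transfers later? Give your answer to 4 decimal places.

Propagate the distribution vector 3 transfers from Escalated.
After 0 transfers: (0.0000, 0.0000, 1.0000)
After 1 transfer: (0.3200, 0.3600, 0.3200)
After 2 transfers: (0.3600, 0.3124, 0.3276)
After 3 transfers: (0.3613, 0.3129, 0.3258)
P(in Tier 3 after 3 transfers) = 0.3613

0.3613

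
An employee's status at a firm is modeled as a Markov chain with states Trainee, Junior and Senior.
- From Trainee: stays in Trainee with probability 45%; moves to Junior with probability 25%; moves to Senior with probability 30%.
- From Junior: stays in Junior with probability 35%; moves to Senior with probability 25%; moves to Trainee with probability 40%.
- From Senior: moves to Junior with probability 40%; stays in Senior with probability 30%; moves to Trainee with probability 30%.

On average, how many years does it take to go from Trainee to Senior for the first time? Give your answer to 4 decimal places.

3.4951

Let t(s) be the expected number of years to first reach Senior from state s, with t(Senior) = 0. Conditioning on the first year:
t(Trainee) = 1 + 0.45·t(Trainee) + 0.25·t(Junior)
t(Junior) = 1 + 0.4·t(Trainee) + 0.35·t(Junior)
Solving: t(Trainee) = 3.4951, t(Junior) = 3.6893.
Expected years from Trainee to Senior: 3.4951.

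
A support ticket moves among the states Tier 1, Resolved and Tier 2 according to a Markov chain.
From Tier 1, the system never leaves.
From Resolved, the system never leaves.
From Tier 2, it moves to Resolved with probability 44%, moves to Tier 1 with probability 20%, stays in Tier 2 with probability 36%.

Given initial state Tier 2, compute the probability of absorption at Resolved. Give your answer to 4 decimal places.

Let h(s) be the probability of absorption at Resolved starting from transient state s. Then h(Resolved) = 1 and h(Tier 1) = 0. By first-step analysis:
h(Tier 2) = 0.2·0 + 0.44·1 + 0.36·h(Tier 2)
Solving: h(Tier 2) = 0.6875.
Starting from Tier 2, the probability is 0.6875.

0.6875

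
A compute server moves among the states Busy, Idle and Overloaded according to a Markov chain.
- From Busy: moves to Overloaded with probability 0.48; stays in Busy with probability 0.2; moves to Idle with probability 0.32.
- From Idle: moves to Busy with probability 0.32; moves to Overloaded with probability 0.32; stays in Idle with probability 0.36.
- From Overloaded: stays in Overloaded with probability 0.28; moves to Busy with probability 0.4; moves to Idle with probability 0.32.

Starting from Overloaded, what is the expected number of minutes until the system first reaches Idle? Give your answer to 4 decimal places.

3.1250

Let t(s) be the expected number of minutes to first reach Idle from state s, with t(Idle) = 0. Conditioning on the first minute:
t(Busy) = 1 + 0.2·t(Busy) + 0.48·t(Overloaded)
t(Overloaded) = 1 + 0.4·t(Busy) + 0.28·t(Overloaded)
Solving: t(Busy) = 3.1250, t(Overloaded) = 3.1250.
Expected minutes from Overloaded to Idle: 3.1250.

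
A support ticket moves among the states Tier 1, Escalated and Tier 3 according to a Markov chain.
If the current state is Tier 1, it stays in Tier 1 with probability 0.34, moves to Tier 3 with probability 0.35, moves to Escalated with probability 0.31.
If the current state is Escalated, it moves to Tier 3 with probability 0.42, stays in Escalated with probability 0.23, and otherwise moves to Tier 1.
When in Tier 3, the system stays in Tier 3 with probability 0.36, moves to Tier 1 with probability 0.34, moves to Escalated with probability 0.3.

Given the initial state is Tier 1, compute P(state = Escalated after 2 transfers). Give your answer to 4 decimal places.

0.2817

Sum over the intermediate state after 1 transfer:
P = P(Tier 1→Tier 1)·P(Tier 1→Escalated) + P(Tier 1→Escalated)·P(Escalated→Escalated) + P(Tier 1→Tier 3)·P(Tier 3→Escalated)
  = 0.34×0.31 + 0.31×0.23 + 0.35×0.3
  = 0.1054 + 0.0713 + 0.1050 = 0.2817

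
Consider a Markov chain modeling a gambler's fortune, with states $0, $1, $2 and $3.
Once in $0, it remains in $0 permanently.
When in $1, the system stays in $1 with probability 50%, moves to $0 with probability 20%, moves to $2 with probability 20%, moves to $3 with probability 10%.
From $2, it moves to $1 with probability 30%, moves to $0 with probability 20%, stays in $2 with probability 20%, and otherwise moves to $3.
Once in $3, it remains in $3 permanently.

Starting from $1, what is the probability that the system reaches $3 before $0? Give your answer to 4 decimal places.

0.4118

Let h(s) be the probability of absorption at $3 starting from transient state s. Then h($3) = 1 and h($0) = 0. By first-step analysis:
h($1) = 0.2·0 + 0.5·h($1) + 0.2·h($2) + 0.1·1
h($2) = 0.2·0 + 0.3·h($1) + 0.2·h($2) + 0.3·1
Solving: h($1) = 0.4118, h($2) = 0.5294.
Starting from $1, the probability is 0.4118.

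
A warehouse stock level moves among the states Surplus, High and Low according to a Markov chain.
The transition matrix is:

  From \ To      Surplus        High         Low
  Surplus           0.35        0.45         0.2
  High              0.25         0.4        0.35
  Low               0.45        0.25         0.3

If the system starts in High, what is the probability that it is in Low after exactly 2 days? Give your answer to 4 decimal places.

0.2950

Sum over the intermediate state after 1 day:
P = P(High→Surplus)·P(Surplus→Low) + P(High→High)·P(High→Low) + P(High→Low)·P(Low→Low)
  = 0.25×0.2 + 0.4×0.35 + 0.35×0.3
  = 0.0500 + 0.1400 + 0.1050 = 0.2950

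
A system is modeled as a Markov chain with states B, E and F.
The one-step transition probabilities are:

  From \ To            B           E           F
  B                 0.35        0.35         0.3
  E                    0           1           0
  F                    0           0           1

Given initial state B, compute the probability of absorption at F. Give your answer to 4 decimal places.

Let h(s) be the probability of absorption at F starting from transient state s. Then h(F) = 1 and h(E) = 0. By first-step analysis:
h(B) = 0.35·h(B) + 0.35·0 + 0.3·1
Solving: h(B) = 0.4615.
Starting from B, the probability is 0.4615.

0.4615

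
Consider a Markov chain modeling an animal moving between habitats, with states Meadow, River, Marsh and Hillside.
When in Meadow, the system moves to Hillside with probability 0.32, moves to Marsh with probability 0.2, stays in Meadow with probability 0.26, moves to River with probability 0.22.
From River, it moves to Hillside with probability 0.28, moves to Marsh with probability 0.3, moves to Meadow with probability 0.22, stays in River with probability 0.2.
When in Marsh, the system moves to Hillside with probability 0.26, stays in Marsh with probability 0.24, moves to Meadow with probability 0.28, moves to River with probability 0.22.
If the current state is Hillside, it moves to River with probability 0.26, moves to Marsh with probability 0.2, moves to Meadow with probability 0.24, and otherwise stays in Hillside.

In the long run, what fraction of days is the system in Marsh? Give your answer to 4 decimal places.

0.2320

Let the stationary distribution be π with π = πP and π_1 + π_2 + π_3 + π_4 = 1.
π_1 = 0.26·π_1 + 0.22·π_2 + 0.28·π_3 + 0.24·π_4
π_2 = 0.22·π_1 + 0.2·π_2 + 0.22·π_3 + 0.26·π_4
π_3 = 0.2·π_1 + 0.3·π_2 + 0.24·π_3 + 0.2·π_4
Solving with the normalization constraint gives π = (0.2497, 0.2271, 0.2320, 0.2912).
So the stationary probability of Marsh is 0.2320.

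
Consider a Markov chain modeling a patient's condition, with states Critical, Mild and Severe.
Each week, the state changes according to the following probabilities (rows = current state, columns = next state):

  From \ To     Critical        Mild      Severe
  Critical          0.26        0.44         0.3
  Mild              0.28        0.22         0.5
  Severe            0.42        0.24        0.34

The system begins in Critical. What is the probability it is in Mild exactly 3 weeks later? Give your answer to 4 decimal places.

Propagate the distribution vector 3 weeks from Critical.
After 0 weeks: (1.0000, 0.0000, 0.0000)
After 1 week: (0.2600, 0.4400, 0.3000)
After 2 weeks: (0.3168, 0.2832, 0.4000)
After 3 weeks: (0.3297, 0.2977, 0.3726)
P(in Mild after 3 weeks) = 0.2977

0.2977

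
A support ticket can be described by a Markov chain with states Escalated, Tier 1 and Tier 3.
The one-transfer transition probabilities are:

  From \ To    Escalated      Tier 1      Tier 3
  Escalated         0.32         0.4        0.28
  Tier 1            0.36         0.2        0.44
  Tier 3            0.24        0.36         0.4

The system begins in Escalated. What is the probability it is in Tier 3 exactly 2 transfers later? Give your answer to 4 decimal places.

Sum over the intermediate state after 1 transfer:
P = P(Escalated→Escalated)·P(Escalated→Tier 3) + P(Escalated→Tier 1)·P(Tier 1→Tier 3) + P(Escalated→Tier 3)·P(Tier 3→Tier 3)
  = 0.32×0.28 + 0.4×0.44 + 0.28×0.4
  = 0.0896 + 0.1760 + 0.1120 = 0.3776

0.3776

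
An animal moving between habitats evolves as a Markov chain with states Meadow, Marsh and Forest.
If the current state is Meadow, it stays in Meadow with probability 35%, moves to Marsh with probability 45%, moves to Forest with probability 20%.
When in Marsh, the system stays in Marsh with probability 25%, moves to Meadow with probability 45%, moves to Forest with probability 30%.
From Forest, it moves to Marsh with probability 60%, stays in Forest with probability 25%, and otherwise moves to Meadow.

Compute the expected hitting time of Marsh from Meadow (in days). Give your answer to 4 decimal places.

Let t(s) be the expected number of days to first reach Marsh from state s, with t(Marsh) = 0. Conditioning on the first day:
t(Meadow) = 1 + 0.35·t(Meadow) + 0.2·t(Forest)
t(Forest) = 1 + 0.15·t(Meadow) + 0.25·t(Forest)
Solving: t(Meadow) = 2.0765, t(Forest) = 1.7486.
Expected days from Meadow to Marsh: 2.0765.

2.0765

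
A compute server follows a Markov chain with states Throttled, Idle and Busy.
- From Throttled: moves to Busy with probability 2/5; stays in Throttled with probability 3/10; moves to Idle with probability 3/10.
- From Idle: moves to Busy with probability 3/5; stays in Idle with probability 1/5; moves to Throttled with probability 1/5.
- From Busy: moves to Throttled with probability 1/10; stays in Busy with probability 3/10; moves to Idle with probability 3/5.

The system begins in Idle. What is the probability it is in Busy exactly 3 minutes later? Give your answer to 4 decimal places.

Propagate the distribution vector 3 minutes from Idle.
After 0 minutes: (0.0000, 1.0000, 0.0000)
After 1 minute: (0.2000, 0.2000, 0.6000)
After 2 minutes: (0.1600, 0.4600, 0.3800)
After 3 minutes: (0.1780, 0.3680, 0.4540)
P(in Busy after 3 minutes) = 0.4540

0.4540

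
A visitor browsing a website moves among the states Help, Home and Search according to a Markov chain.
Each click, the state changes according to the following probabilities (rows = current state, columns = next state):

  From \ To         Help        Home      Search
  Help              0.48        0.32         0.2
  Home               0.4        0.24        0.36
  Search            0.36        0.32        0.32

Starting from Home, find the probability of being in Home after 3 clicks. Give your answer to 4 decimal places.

0.2959

Propagate the distribution vector 3 clicks from Home.
After 0 clicks: (0.0000, 1.0000, 0.0000)
After 1 click: (0.4000, 0.2400, 0.3600)
After 2 clicks: (0.4176, 0.3008, 0.2816)
After 3 clicks: (0.4221, 0.2959, 0.2819)
P(in Home after 3 clicks) = 0.2959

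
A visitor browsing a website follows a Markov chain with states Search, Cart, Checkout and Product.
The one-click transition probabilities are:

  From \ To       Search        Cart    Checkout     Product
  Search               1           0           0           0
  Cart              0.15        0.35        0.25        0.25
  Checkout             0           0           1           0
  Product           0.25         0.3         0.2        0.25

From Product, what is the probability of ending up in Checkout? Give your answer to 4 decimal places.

0.4970

Let h(s) be the probability of absorption at Checkout starting from transient state s. Then h(Checkout) = 1 and h(Search) = 0. By first-step analysis:
h(Cart) = 0.15·0 + 0.35·h(Cart) + 0.25·1 + 0.25·h(Product)
h(Product) = 0.25·0 + 0.3·h(Cart) + 0.2·1 + 0.25·h(Product)
Solving: h(Cart) = 0.5758, h(Product) = 0.4970.
Starting from Product, the probability is 0.4970.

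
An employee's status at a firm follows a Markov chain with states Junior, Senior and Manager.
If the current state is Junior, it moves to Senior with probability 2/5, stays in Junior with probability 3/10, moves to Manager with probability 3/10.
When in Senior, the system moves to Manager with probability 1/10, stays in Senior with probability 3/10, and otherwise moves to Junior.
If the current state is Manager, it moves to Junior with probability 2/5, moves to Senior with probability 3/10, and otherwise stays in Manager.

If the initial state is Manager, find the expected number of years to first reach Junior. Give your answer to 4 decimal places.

Let t(s) be the expected number of years to first reach Junior from state s, with t(Junior) = 0. Conditioning on the first year:
t(Senior) = 1 + 0.3·t(Senior) + 0.1·t(Manager)
t(Manager) = 1 + 0.3·t(Senior) + 0.3·t(Manager)
Solving: t(Senior) = 1.7391, t(Manager) = 2.1739.
Expected years from Manager to Junior: 2.1739.

2.1739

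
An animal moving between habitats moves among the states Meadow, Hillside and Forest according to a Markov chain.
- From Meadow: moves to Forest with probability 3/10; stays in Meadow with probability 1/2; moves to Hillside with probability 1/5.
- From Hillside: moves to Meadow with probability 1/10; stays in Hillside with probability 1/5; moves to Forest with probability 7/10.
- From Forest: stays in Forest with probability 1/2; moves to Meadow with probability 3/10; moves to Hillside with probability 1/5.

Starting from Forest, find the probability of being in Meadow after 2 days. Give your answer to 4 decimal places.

0.3200

Sum over the intermediate state after 1 day:
P = P(Forest→Meadow)·P(Meadow→Meadow) + P(Forest→Hillside)·P(Hillside→Meadow) + P(Forest→Forest)·P(Forest→Meadow)
  = 0.3×0.5 + 0.2×0.1 + 0.5×0.3
  = 0.1500 + 0.0200 + 0.1500 = 0.3200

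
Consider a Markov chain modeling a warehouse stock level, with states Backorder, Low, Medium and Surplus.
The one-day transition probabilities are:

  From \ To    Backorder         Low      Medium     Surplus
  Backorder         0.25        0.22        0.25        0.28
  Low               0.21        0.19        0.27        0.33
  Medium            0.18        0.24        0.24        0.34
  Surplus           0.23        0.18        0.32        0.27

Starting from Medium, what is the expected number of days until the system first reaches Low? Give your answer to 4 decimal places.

4.5989

Let t(s) be the expected number of days to first reach Low from state s, with t(Low) = 0. Conditioning on the first day:
t(Backorder) = 1 + 0.25·t(Backorder) + 0.25·t(Medium) + 0.28·t(Surplus)
t(Medium) = 1 + 0.18·t(Backorder) + 0.24·t(Medium) + 0.34·t(Surplus)
t(Surplus) = 1 + 0.23·t(Backorder) + 0.32·t(Medium) + 0.27·t(Surplus)
Solving: t(Backorder) = 4.6810, t(Medium) = 4.5989, t(Surplus) = 4.8607.
Expected days from Medium to Low: 4.5989.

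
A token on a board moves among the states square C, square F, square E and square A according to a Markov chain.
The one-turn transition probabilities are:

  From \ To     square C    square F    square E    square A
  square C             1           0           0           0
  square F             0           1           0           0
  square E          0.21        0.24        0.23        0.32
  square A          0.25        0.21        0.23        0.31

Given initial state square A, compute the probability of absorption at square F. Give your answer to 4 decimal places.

0.4739

Let h(s) be the probability of absorption at square F starting from transient state s. Then h(square F) = 1 and h(square C) = 0. By first-step analysis:
h(square E) = 0.21·0 + 0.24·1 + 0.23·h(square E) + 0.32·h(square A)
h(square A) = 0.25·0 + 0.21·1 + 0.23·h(square E) + 0.31·h(square A)
Solving: h(square E) = 0.5086, h(square A) = 0.4739.
Starting from square A, the probability is 0.4739.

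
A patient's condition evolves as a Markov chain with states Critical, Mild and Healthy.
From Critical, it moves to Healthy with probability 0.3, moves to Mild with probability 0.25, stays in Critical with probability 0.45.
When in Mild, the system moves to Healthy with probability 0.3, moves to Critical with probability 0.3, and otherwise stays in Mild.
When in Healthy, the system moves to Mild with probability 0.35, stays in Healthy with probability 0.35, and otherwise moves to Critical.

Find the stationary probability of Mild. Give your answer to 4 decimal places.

Let the stationary distribution be π with π = πP and π_1 + π_2 + π_3 = 1.
π_1 = 0.45·π_1 + 0.3·π_2 + 0.3·π_3
π_2 = 0.25·π_1 + 0.4·π_2 + 0.35·π_3
Solving with the normalization constraint gives π = (0.3529, 0.3313, 0.3158).
So the stationary probability of Mild is 0.3313.

0.3313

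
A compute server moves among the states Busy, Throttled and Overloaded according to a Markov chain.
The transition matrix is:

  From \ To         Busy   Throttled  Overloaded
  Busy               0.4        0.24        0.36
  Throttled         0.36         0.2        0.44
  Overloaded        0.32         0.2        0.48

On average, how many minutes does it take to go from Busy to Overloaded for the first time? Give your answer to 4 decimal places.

2.6423

Let t(s) be the expected number of minutes to first reach Overloaded from state s, with t(Overloaded) = 0. Conditioning on the first minute:
t(Busy) = 1 + 0.4·t(Busy) + 0.24·t(Throttled)
t(Throttled) = 1 + 0.36·t(Busy) + 0.2·t(Throttled)
Solving: t(Busy) = 2.6423, t(Throttled) = 2.4390.
Expected minutes from Busy to Overloaded: 2.6423.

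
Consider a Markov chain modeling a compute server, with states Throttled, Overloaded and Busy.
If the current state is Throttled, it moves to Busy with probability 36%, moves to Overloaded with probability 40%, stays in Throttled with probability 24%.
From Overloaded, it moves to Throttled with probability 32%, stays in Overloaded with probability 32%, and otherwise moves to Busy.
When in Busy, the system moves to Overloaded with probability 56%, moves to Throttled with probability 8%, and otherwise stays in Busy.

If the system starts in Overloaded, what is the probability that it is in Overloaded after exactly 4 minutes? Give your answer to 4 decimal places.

0.4238

Propagate the distribution vector 4 minutes from Overloaded.
After 0 minutes: (0.0000, 1.0000, 0.0000)
After 1 minute: (0.3200, 0.3200, 0.3600)
After 2 minutes: (0.2080, 0.4320, 0.3600)
After 3 minutes: (0.2170, 0.4230, 0.3600)
After 4 minutes: (0.2162, 0.4238, 0.3600)
P(in Overloaded after 4 minutes) = 0.4238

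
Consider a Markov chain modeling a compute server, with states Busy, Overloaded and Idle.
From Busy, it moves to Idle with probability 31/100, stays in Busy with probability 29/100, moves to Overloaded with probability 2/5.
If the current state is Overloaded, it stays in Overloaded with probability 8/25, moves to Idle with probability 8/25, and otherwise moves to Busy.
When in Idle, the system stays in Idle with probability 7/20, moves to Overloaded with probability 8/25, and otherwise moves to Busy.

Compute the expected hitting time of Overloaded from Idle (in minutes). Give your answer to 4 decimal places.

Let t(s) be the expected number of minutes to first reach Overloaded from state s, with t(Overloaded) = 0. Conditioning on the first minute:
t(Busy) = 1 + 0.29·t(Busy) + 0.31·t(Idle)
t(Idle) = 1 + 0.33·t(Busy) + 0.35·t(Idle)
Solving: t(Busy) = 2.6726, t(Idle) = 2.8953.
Expected minutes from Idle to Overloaded: 2.8953.

2.8953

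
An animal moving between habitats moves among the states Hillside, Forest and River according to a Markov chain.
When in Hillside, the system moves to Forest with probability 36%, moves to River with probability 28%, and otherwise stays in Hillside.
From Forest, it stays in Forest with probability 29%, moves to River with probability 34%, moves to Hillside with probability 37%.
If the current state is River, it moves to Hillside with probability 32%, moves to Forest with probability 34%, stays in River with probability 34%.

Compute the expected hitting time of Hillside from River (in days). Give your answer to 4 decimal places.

Let t(s) be the expected number of days to first reach Hillside from state s, with t(Hillside) = 0. Conditioning on the first day:
t(Forest) = 1 + 0.29·t(Forest) + 0.34·t(River)
t(River) = 1 + 0.34·t(Forest) + 0.34·t(River)
Solving: t(Forest) = 2.8329, t(River) = 2.9745.
Expected days from River to Hillside: 2.9745.

2.9745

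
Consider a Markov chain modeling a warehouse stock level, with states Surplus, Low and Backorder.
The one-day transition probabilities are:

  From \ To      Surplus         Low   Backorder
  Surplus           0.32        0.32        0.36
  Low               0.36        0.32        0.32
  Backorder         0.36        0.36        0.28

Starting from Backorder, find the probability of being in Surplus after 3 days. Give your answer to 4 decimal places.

0.3462

Propagate the distribution vector 3 days from Backorder.
After 0 days: (0.0000, 0.0000, 1.0000)
After 1 day: (0.3600, 0.3600, 0.2800)
After 2 days: (0.3456, 0.3312, 0.3232)
After 3 days: (0.3462, 0.3329, 0.3209)
P(in Surplus after 3 days) = 0.3462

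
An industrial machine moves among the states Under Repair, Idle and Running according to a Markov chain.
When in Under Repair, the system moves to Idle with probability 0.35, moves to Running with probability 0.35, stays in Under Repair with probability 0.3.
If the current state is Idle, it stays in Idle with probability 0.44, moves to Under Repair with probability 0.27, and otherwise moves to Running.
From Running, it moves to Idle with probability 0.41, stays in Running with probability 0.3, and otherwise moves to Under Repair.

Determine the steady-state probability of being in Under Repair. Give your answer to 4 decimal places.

Let the stationary distribution be π with π = πP and π_1 + π_2 + π_3 = 1.
π_1 = 0.3·π_1 + 0.27·π_2 + 0.29·π_3
π_2 = 0.35·π_1 + 0.44·π_2 + 0.41·π_3
Solving with the normalization constraint gives π = (0.2847, 0.4051, 0.3102).
So the stationary probability of Under Repair is 0.2847.

0.2847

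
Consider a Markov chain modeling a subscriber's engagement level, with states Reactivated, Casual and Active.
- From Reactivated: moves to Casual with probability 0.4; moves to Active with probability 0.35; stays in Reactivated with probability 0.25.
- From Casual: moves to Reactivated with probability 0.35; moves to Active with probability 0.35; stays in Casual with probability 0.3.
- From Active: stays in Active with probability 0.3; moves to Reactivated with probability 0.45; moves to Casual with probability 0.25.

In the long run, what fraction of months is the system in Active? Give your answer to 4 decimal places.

Let the stationary distribution be π with π = πP and π_1 + π_2 + π_3 = 1.
π_1 = 0.25·π_1 + 0.35·π_2 + 0.45·π_3
π_2 = 0.4·π_1 + 0.3·π_2 + 0.25·π_3
Solving with the normalization constraint gives π = (0.3485, 0.3182, 0.3333).
So the stationary probability of Active is 0.3333.

0.3333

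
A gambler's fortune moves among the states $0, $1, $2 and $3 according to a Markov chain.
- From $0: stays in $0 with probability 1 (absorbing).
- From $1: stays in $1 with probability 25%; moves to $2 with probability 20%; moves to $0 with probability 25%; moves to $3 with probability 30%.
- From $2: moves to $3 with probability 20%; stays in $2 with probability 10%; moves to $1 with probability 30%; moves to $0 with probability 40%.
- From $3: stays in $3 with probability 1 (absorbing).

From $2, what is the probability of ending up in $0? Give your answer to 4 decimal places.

Let h(s) be the probability of absorption at $0 starting from transient state s. Then h($0) = 1 and h($3) = 0. By first-step analysis:
h($1) = 0.25·1 + 0.25·h($1) + 0.2·h($2) + 0.3·0
h($2) = 0.4·1 + 0.3·h($1) + 0.1·h($2) + 0.2·0
Solving: h($1) = 0.4959, h($2) = 0.6098.
Starting from $2, the probability is 0.6098.

0.6098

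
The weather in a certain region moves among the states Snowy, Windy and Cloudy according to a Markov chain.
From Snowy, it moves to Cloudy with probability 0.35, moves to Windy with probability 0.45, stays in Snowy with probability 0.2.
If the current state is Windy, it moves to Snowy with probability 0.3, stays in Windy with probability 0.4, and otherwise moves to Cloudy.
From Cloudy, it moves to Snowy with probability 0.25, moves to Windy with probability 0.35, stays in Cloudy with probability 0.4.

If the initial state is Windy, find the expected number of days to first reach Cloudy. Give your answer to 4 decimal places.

Let t(s) be the expected number of days to first reach Cloudy from state s, with t(Cloudy) = 0. Conditioning on the first day:
t(Snowy) = 1 + 0.2·t(Snowy) + 0.45·t(Windy)
t(Windy) = 1 + 0.3·t(Snowy) + 0.4·t(Windy)
Solving: t(Snowy) = 3.0435, t(Windy) = 3.1884.
Expected days from Windy to Cloudy: 3.1884.

3.1884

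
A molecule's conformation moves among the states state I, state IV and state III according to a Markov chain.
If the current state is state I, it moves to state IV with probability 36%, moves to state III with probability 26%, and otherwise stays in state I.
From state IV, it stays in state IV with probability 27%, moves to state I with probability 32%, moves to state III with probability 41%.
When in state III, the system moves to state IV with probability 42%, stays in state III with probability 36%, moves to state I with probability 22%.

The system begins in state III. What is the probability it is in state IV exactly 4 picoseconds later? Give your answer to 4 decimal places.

0.3493

Propagate the distribution vector 4 picoseconds from state III.
After 0 picoseconds: (0.0000, 0.0000, 1.0000)
After 1 picosecond: (0.2200, 0.4200, 0.3600)
After 2 picoseconds: (0.2972, 0.3438, 0.3590)
After 3 picoseconds: (0.3019, 0.3506, 0.3475)
After 4 picoseconds: (0.3034, 0.3493, 0.3473)
P(in state IV after 4 picoseconds) = 0.3493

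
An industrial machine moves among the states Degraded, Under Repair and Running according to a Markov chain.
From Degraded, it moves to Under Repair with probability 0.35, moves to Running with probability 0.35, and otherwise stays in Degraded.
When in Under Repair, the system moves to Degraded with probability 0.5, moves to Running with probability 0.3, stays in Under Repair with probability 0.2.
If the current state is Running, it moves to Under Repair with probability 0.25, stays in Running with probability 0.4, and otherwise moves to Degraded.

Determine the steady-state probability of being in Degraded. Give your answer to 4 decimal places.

0.3724

Let the stationary distribution be π with π = πP and π_1 + π_2 + π_3 = 1.
π_1 = 0.3·π_1 + 0.5·π_2 + 0.35·π_3
π_2 = 0.35·π_1 + 0.2·π_2 + 0.25·π_3
Solving with the normalization constraint gives π = (0.3724, 0.2736, 0.3540).
So the stationary probability of Degraded is 0.3724.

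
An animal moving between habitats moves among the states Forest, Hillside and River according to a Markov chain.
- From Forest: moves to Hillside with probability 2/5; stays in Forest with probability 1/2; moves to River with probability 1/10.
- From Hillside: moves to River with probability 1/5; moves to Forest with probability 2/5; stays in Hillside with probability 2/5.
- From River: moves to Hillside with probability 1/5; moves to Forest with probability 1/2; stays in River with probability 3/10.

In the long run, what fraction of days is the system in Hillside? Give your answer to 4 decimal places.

0.3659

Let the stationary distribution be π with π = πP and π_1 + π_2 + π_3 = 1.
π_1 = 0.5·π_1 + 0.4·π_2 + 0.5·π_3
π_2 = 0.4·π_1 + 0.4·π_2 + 0.2·π_3
Solving with the normalization constraint gives π = (0.4634, 0.3659, 0.1707).
So the stationary probability of Hillside is 0.3659.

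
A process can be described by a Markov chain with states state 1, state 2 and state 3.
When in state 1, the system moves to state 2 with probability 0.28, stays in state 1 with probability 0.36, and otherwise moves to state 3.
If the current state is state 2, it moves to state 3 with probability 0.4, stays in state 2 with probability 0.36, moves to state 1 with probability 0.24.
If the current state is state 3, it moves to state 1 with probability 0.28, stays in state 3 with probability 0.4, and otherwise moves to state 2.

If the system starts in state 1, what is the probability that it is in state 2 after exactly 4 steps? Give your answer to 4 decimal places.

0.3212

Propagate the distribution vector 4 steps from state 1.
After 0 steps: (1.0000, 0.0000, 0.0000)
After 1 step: (0.3600, 0.2800, 0.3600)
After 2 steps: (0.2976, 0.3168, 0.3856)
After 3 steps: (0.2911, 0.3208, 0.3881)
After 4 steps: (0.2905, 0.3212, 0.3884)
P(in state 2 after 4 steps) = 0.3212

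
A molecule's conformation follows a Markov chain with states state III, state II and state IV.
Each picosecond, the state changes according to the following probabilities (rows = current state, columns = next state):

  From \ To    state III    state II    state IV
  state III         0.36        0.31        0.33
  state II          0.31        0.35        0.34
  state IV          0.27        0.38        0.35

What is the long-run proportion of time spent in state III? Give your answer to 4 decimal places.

0.3120

Let the stationary distribution be π with π = πP and π_1 + π_2 + π_3 = 1.
π_1 = 0.36·π_1 + 0.31·π_2 + 0.27·π_3
π_2 = 0.31·π_1 + 0.35·π_2 + 0.38·π_3
Solving with the normalization constraint gives π = (0.3120, 0.3477, 0.3403).
So the stationary probability of state III is 0.3120.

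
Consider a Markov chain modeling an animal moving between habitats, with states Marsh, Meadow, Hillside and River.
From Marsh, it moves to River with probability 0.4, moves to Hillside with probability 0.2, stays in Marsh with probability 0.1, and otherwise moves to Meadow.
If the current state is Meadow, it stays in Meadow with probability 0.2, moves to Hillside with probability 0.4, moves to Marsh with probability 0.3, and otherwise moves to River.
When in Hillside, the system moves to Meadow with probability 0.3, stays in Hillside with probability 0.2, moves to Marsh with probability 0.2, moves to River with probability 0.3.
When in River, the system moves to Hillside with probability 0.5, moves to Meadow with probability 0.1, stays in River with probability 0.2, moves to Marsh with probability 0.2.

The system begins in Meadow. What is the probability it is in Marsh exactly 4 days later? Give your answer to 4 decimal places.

Propagate the distribution vector 4 days from Meadow.
After 0 days: (0.0000, 1.0000, 0.0000, 0.0000)
After 1 day: (0.3000, 0.2000, 0.4000, 0.1000)
After 2 days: (0.1900, 0.2600, 0.2700, 0.2800)
After 3 days: (0.2070, 0.2180, 0.3360, 0.2390)
After 4 days: (0.2011, 0.2304, 0.3153, 0.2532)
P(in Marsh after 4 days) = 0.2011

0.2011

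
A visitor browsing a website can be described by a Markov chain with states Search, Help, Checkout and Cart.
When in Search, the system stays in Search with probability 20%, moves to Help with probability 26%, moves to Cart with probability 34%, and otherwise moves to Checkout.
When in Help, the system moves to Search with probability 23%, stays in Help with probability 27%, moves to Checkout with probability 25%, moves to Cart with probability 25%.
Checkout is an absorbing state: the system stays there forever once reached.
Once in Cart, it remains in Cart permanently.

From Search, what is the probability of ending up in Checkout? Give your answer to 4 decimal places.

0.4025

Let h(s) be the probability of absorption at Checkout starting from transient state s. Then h(Checkout) = 1 and h(Cart) = 0. By first-step analysis:
h(Search) = 0.2·h(Search) + 0.26·h(Help) + 0.2·1 + 0.34·0
h(Help) = 0.23·h(Search) + 0.27·h(Help) + 0.25·1 + 0.25·0
Solving: h(Search) = 0.4025, h(Help) = 0.4693.
Starting from Search, the probability is 0.4025.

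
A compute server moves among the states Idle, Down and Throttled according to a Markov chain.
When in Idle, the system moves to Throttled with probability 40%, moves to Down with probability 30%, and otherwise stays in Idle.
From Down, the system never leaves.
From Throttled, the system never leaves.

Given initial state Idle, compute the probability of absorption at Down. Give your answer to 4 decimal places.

0.4286

Let h(s) be the probability of absorption at Down starting from transient state s. Then h(Down) = 1 and h(Throttled) = 0. By first-step analysis:
h(Idle) = 0.3·h(Idle) + 0.3·1 + 0.4·0
Solving: h(Idle) = 0.4286.
Starting from Idle, the probability is 0.4286.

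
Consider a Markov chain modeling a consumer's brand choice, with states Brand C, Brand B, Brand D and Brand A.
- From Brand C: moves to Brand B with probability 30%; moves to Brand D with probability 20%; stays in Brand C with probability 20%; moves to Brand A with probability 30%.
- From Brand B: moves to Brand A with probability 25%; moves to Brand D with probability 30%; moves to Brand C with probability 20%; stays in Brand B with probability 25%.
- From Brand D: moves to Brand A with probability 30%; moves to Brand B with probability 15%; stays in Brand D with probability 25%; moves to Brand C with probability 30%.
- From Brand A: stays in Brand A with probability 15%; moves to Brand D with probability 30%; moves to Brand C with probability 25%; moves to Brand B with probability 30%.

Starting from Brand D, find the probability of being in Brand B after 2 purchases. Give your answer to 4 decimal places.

Propagate the distribution vector 2 purchases from Brand D.
After 0 purchases: (0.0000, 0.0000, 1.0000, 0.0000)
After 1 purchase: (0.3000, 0.1500, 0.2500, 0.3000)
After 2 purchases: (0.2400, 0.2550, 0.2575, 0.2475)
P(in Brand B after 2 purchases) = 0.2550

0.2550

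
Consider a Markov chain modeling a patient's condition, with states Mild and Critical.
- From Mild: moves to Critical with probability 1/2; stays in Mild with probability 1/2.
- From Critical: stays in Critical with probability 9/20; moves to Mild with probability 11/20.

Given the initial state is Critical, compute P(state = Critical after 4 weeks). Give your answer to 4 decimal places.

0.4762

Propagate the distribution vector 4 weeks from Critical.
After 0 weeks: (0.0000, 1.0000)
After 1 week: (0.5500, 0.4500)
After 2 weeks: (0.5225, 0.4775)
After 3 weeks: (0.5239, 0.4761)
After 4 weeks: (0.5238, 0.4762)
P(in Critical after 4 weeks) = 0.4762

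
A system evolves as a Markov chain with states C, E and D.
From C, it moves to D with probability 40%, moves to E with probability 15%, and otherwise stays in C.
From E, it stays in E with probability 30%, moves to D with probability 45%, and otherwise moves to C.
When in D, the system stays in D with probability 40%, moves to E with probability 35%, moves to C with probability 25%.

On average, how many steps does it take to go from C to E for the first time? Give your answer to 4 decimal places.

4.3478

Let t(s) be the expected number of steps to first reach E from state s, with t(E) = 0. Conditioning on the first step:
t(C) = 1 + 0.45·t(C) + 0.4·t(D)
t(D) = 1 + 0.25·t(C) + 0.4·t(D)
Solving: t(C) = 4.3478, t(D) = 3.4783.
Expected steps from C to E: 4.3478.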